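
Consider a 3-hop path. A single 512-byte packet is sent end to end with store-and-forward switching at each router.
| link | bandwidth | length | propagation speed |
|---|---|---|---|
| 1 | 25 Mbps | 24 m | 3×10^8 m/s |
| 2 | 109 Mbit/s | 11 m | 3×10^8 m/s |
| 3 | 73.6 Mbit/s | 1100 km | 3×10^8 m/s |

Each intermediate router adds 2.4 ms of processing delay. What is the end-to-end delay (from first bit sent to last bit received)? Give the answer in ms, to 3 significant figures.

L = 512 × 8 = 4096 bits.
Transmission delays (L/R per hop): 0.16384, 0.037578, 0.0556522 ms; sum = 0.25707 ms.
Propagation delays (d/s per hop): 8e-05, 3.66667e-05, 3.66667 ms; sum = 3.66678 ms.
Processing at 2 router(s): 2 × 2.4 ms = 4.8 ms.
End-to-end = 8.72 ms.

8.72 ms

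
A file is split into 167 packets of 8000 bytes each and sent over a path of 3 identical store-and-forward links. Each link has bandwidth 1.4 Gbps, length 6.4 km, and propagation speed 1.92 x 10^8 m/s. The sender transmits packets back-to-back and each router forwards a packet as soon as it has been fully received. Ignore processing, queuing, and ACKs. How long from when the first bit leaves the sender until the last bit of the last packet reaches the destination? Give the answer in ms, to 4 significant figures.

7.826 ms

Per-hop transmission t_tx = L/R = 64000/1400000000 = 0.0457143 ms.
Per-hop propagation t_prop = 6400/192000000 = 0.0333333 ms.
Pipeline fill: first packet needs 3·t_tx to clear all hops; remaining 166 packets each add one t_tx.
Total = (3+167-1)·t_tx + 3·t_prop = 169·0.0457143 + 3·0.0333333 = 7.826 ms.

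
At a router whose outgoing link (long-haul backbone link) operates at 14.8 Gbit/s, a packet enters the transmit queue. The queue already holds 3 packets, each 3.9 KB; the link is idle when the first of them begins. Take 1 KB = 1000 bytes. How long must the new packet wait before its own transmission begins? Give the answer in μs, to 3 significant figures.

6.32 μs

Each queued packet: L/R = 31200/14800000000 = 2.10811 μs.
3 queued → 6.32432 μs.
Queuing delay = 6.32 μs.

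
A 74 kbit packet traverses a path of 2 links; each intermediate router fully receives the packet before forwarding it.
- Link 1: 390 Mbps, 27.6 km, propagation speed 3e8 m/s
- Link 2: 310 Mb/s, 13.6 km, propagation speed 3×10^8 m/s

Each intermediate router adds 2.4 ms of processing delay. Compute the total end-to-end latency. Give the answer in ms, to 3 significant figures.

2.97 ms

L = 74000 bits.
Transmission delays (L/R per hop): 0.189744, 0.23871 ms; sum = 0.428453 ms.
Propagation delays (d/s per hop): 0.092, 0.0453333 ms; sum = 0.137333 ms.
Processing at 1 router(s): 1 × 2.4 ms = 2.4 ms.
End-to-end = 2.97 ms.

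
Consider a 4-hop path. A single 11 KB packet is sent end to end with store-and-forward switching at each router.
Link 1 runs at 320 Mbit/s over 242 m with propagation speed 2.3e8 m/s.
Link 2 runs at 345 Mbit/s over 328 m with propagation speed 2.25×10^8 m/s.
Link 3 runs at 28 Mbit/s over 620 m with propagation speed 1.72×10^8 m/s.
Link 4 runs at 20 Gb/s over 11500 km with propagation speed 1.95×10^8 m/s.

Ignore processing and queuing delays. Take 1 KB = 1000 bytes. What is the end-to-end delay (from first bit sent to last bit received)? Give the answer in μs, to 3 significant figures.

62700 μs

L = 88000 bits.
Transmission delays (L/R per hop): 275, 255.072, 3142.86, 4.4 μs; sum = 3677.33 μs.
Propagation delays (d/s per hop): 1.05217, 1.45778, 3.60465, 58974.4 μs; sum = 58980.5 μs.
End-to-end = 62700 μs.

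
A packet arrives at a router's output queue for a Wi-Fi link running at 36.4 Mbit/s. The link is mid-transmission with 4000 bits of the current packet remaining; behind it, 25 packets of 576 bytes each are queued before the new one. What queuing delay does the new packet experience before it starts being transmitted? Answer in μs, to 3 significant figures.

Each queued packet: L/R = 4608/36400000 = 126.593 μs.
25 queued → 3164.84 μs.
Plus remaining 4000 bits of current packet: 109.89 μs.
Queuing delay = 3270 μs.

3270 μs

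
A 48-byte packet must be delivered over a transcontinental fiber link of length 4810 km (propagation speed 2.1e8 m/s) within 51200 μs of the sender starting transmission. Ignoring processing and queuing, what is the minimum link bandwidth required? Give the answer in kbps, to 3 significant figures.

13.6 kbps

L = 384 bits.
Propagation delay = 4810000 / 210000000 = 22904.8 μs.
Transmission budget = 51200 − 22904.8 = 28295.2 μs.
R ≥ L / t_tx = 384 bits / 0.0282952 s = 13.6 kbps.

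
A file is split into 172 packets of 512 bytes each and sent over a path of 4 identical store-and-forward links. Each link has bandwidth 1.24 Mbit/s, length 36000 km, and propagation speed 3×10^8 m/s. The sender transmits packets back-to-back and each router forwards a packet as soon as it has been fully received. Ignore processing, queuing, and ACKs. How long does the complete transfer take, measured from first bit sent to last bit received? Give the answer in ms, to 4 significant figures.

1058 ms

Per-hop transmission t_tx = L/R = 4096/1240000 = 3.30323 ms.
Per-hop propagation t_prop = 36000000/300000000 = 120 ms.
Pipeline fill: first packet needs 4·t_tx to clear all hops; remaining 171 packets each add one t_tx.
Total = (4+172-1)·t_tx + 4·t_prop = 175·3.30323 + 4·120 = 1058 ms.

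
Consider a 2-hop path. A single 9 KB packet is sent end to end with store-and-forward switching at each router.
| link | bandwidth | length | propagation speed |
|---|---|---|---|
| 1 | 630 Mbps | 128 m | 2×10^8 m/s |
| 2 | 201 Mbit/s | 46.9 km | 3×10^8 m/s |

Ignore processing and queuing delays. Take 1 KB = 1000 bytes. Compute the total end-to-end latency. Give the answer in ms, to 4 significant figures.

0.6295 ms

L = 72000 bits.
Transmission delays (L/R per hop): 0.114286, 0.358209 ms; sum = 0.472495 ms.
Propagation delays (d/s per hop): 0.00064, 0.156333 ms; sum = 0.156973 ms.
End-to-end = 0.6295 ms.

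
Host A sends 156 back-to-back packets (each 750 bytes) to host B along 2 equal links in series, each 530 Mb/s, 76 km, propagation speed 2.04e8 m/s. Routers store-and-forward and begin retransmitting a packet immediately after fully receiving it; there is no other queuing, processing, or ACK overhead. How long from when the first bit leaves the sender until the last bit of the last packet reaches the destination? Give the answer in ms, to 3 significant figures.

2.52 ms

Per-hop transmission t_tx = L/R = 6000/530000000 = 0.0113208 ms.
Per-hop propagation t_prop = 76000/204000000 = 0.372549 ms.
Pipeline fill: first packet needs 2·t_tx to clear all hops; remaining 155 packets each add one t_tx.
Total = (2+156-1)·t_tx + 2·t_prop = 157·0.0113208 + 2·0.372549 = 2.52 ms.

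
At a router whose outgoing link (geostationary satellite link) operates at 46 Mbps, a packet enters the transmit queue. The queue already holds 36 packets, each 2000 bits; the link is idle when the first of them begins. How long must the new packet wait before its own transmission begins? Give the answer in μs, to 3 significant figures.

Each queued packet: L/R = 2000/46000000 = 43.4783 μs.
36 queued → 1565.22 μs.
Queuing delay = 1570 μs.

1570 μs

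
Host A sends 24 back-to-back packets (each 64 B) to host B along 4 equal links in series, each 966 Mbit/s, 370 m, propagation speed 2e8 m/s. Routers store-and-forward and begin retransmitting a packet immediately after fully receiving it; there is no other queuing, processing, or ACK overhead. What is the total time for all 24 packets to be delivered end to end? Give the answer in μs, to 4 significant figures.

21.71 μs

Per-hop transmission t_tx = L/R = 512/966000000 = 0.530021 μs.
Per-hop propagation t_prop = 370/200000000 = 1.85 μs.
Pipeline fill: first packet needs 4·t_tx to clear all hops; remaining 23 packets each add one t_tx.
Total = (4+24-1)·t_tx + 4·t_prop = 27·0.530021 + 4·1.85 = 21.71 μs.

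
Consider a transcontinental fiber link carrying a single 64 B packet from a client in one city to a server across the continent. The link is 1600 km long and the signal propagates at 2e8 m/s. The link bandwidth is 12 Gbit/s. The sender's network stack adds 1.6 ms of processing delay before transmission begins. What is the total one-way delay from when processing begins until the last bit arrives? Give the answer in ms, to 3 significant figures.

9.60 ms

L = 64 × 8 = 512 bits.
Transmission delay = L/R = 512 / 12000000000 = 4.26667e-05 ms.
Propagation delay = d/s = 1600000 m / 200000000 m/s = 8 ms.
Plus processing delay 1.6 ms = 1.6 ms.
Total = 9.60 ms.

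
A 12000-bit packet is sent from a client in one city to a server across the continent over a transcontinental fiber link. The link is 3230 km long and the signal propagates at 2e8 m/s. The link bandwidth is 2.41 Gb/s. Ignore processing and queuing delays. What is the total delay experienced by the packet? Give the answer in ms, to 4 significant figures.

Transmission delay = L/R = 12000 / 2410000000 = 0.00497925 ms.
Propagation delay = d/s = 3230000 m / 200000000 m/s = 16.15 ms.
Total = 16.15 ms.

16.15 ms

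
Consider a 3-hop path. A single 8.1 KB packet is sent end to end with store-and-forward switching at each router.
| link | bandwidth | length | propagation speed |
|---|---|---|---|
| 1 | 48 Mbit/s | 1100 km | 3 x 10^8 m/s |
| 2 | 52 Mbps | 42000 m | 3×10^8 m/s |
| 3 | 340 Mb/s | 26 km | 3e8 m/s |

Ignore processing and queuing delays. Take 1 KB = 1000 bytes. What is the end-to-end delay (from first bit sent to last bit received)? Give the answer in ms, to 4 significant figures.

6.680 ms

L = 64800 bits.
Transmission delays (L/R per hop): 1.35, 1.24615, 0.190588 ms; sum = 2.78674 ms.
Propagation delays (d/s per hop): 3.66667, 0.14, 0.0866667 ms; sum = 3.89333 ms.
End-to-end = 6.680 ms.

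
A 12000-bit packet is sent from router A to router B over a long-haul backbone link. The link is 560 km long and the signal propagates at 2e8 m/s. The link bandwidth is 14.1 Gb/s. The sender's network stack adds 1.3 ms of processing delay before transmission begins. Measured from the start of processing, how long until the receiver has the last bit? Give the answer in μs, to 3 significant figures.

Transmission delay = L/R = 12000 / 14100000000 = 0.851064 μs.
Propagation delay = d/s = 560000 m / 200000000 m/s = 2800 μs.
Plus processing delay 1.3 ms = 1300 μs.
Total = 4100 μs.

4100 μs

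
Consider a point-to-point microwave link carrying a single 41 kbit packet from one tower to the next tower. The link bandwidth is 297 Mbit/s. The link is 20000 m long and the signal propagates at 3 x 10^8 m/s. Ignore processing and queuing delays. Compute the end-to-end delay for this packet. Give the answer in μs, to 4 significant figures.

L = 41000 bits.
Transmission delay = L/R = 41000 / 297000000 = 138.047 μs.
Propagation delay = d/s = 20000 m / 300000000 m/s = 66.6667 μs.
Total = 204.7 μs.

204.7 μs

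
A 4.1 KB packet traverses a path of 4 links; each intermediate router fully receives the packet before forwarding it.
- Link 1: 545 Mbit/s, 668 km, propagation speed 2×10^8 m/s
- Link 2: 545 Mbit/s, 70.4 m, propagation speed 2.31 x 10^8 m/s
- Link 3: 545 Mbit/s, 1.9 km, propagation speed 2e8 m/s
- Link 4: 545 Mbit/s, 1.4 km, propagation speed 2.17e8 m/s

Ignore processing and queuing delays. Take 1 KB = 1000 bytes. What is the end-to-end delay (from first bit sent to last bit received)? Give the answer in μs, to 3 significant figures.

L = 32800 bits.
Transmission delay per hop = L/R = 32800/545000000 = 60.1835 μs; 4 hops → 240.734 μs.
Propagation delays (d/s per hop): 3340, 0.304762, 9.5, 6.45161 μs; sum = 3356.26 μs.
End-to-end = 3600 μs.

3600 μs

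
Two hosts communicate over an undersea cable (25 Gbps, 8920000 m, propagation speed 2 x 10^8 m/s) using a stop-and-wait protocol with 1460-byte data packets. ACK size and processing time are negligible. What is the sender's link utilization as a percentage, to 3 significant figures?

t_tx = L/R = 11680/25000000000 = 4.672e-07 s.
t_prop = 8920000/200000000 = 0.0446 s; RTT = 0.0892 s.
Cycle = t_tx + RTT = 0.0892005 s.
Utilization = t_tx / cycle = 4.672e-07/0.0892005 = 0.000524 %.

0.000524 %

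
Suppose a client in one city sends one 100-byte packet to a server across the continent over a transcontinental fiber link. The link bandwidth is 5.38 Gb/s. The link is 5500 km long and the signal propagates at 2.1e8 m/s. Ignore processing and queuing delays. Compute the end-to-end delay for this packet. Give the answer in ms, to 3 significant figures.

26.2 ms

L = 100 × 8 = 800 bits.
Transmission delay = L/R = 800 / 5380000000 = 0.000148699 ms.
Propagation delay = d/s = 5500000 m / 210000000 m/s = 26.1905 ms.
Total = 26.2 ms.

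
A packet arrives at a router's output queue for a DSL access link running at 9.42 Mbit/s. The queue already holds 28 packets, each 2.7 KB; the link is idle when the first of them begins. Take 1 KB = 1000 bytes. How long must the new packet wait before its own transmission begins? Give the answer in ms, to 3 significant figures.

64.2 ms

Each queued packet: L/R = 21600/9420000 = 2.29299 ms.
28 queued → 64.2038 ms.
Queuing delay = 64.2 ms.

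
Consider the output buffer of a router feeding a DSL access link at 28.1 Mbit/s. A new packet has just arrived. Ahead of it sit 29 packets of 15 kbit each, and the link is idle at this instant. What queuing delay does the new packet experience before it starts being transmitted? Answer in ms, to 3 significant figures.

Each queued packet: L/R = 15000/28100000 = 0.533808 ms.
29 queued → 15.4804 ms.
Queuing delay = 15.5 ms.

15.5 ms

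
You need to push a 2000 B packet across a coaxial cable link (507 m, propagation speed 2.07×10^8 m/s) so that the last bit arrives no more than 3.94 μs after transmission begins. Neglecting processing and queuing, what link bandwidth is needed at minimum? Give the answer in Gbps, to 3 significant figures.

L = 16000 bits.
Propagation delay = 507 / 2.07e+08 = 2.44928 μs.
Transmission budget = 3.94 − 2.44928 = 1.49072 μs.
R ≥ L / t_tx = 16000 bits / 1.49072e-06 s = 10.7 Gbps.

10.7 Gbps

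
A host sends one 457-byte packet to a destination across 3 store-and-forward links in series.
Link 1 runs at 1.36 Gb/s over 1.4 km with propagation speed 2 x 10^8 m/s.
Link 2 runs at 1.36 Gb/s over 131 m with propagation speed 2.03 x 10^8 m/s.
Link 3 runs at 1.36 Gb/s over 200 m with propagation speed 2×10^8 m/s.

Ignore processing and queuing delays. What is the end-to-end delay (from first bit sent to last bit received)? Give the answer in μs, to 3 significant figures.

L = 457 × 8 = 3656 bits.
Transmission delay per hop = L/R = 3656/1360000000 = 2.68824 μs; 3 hops → 8.06471 μs.
Propagation delays (d/s per hop): 7, 0.64532, 1 μs; sum = 8.64532 μs.
End-to-end = 16.7 μs.

16.7 μs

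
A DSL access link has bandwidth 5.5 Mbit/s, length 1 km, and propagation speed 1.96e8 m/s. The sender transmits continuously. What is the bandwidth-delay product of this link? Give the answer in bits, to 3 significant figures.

Propagation delay = 1000 / 196000000 = 5.10204e-06 s.
BDP = R × t_prop = 5500000 × 5.10204e-06 = 28.0612 bits.

28.1 bits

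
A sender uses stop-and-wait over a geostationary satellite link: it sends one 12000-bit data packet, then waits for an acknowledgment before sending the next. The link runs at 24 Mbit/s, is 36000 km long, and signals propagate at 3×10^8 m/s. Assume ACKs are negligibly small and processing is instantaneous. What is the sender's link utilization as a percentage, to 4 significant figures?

t_tx = L/R = 12000/24000000 = 0.0005 s.
t_prop = 36000000/300000000 = 0.12 s; RTT = 0.24 s.
Cycle = t_tx + RTT = 0.2405 s.
Utilization = t_tx / cycle = 0.0005/0.2405 = 0.2079 %.

0.2079 %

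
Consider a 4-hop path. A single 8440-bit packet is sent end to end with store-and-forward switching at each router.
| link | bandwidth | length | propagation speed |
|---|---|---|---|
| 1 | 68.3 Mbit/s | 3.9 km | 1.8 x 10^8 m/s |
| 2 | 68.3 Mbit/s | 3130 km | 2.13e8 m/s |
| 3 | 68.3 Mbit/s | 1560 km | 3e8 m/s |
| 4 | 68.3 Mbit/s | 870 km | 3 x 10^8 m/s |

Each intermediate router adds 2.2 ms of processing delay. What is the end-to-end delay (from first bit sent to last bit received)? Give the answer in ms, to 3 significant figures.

Transmission delay per hop = L/R = 8440/68300000 = 0.123572 ms; 4 hops → 0.49429 ms.
Propagation delays (d/s per hop): 0.0216667, 14.6948, 5.2, 2.9 ms; sum = 22.8165 ms.
Processing at 3 router(s): 3 × 2.2 ms = 6.6 ms.
End-to-end = 29.9 ms.

29.9 ms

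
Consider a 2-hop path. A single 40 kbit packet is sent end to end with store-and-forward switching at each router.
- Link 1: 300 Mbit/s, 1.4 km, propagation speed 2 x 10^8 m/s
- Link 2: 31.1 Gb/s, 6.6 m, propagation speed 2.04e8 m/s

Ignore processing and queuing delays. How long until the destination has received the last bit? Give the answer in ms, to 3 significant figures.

0.142 ms

L = 40000 bits.
Transmission delays (L/R per hop): 0.133333, 0.00128617 ms; sum = 0.13462 ms.
Propagation delays (d/s per hop): 0.007, 3.23529e-05 ms; sum = 0.00703235 ms.
End-to-end = 0.142 ms.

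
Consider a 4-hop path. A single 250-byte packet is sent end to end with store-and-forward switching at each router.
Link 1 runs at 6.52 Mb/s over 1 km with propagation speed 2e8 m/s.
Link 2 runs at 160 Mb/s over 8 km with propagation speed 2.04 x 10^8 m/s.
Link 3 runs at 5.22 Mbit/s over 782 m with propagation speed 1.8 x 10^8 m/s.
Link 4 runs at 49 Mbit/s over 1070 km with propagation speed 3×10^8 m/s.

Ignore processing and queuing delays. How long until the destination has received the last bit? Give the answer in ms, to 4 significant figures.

L = 250 × 8 = 2000 bits.
Transmission delays (L/R per hop): 0.306748, 0.0125, 0.383142, 0.0408163 ms; sum = 0.743207 ms.
Propagation delays (d/s per hop): 0.005, 0.0392157, 0.00434444, 3.56667 ms; sum = 3.61523 ms.
End-to-end = 4.358 ms.

4.358 ms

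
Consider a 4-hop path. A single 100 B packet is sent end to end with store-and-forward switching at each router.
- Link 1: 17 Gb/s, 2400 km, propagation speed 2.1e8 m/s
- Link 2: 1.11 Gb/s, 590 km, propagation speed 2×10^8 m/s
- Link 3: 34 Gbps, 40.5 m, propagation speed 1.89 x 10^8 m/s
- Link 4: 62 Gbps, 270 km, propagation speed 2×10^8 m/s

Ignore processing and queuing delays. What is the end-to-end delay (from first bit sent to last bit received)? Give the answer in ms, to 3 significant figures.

L = 100 × 8 = 800 bits.
Transmission delays (L/R per hop): 4.70588e-05, 0.000720721, 2.35294e-05, 1.29032e-05 ms; sum = 0.000804212 ms.
Propagation delays (d/s per hop): 11.4286, 2.95, 0.000214286, 1.35 ms; sum = 15.7288 ms.
End-to-end = 15.7 ms.

15.7 ms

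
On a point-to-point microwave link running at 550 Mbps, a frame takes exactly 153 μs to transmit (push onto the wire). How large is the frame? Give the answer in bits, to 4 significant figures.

84150 bits

L = R × t_tx = 550000000 b/s × 0.000153 s = 84150 bits.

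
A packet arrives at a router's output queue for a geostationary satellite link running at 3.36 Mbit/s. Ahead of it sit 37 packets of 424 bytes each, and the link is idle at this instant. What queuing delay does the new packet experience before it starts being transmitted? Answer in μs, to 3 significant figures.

Each queued packet: L/R = 3392/3360000 = 1009.52 μs.
37 queued → 37352.4 μs.
Queuing delay = 37400 μs.

37400 μs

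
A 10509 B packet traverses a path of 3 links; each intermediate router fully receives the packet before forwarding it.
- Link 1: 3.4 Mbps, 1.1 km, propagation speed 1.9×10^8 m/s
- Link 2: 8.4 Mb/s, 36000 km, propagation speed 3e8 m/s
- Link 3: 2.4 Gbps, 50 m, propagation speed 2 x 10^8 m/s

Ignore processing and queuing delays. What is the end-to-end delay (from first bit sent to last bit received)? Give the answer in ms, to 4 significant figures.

L = 10509 × 8 = 84072 bits.
Transmission delays (L/R per hop): 24.7271, 10.0086, 0.03503 ms; sum = 34.7707 ms.
Propagation delays (d/s per hop): 0.00578947, 120, 0.00025 ms; sum = 120.006 ms.
End-to-end = 154.8 ms.

154.8 ms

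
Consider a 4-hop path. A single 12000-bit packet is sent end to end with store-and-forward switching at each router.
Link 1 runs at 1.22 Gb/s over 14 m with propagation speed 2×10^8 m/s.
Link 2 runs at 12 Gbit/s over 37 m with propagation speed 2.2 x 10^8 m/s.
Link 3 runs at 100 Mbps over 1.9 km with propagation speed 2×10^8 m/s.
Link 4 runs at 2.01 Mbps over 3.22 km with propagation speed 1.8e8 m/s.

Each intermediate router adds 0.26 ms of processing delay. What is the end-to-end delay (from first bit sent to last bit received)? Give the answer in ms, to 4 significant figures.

Transmission delays (L/R per hop): 0.00983607, 0.001, 0.12, 5.97015 ms; sum = 6.10099 ms.
Propagation delays (d/s per hop): 7e-05, 0.000168182, 0.0095, 0.0178889 ms; sum = 0.0276271 ms.
Processing at 3 router(s): 3 × 0.26 ms = 0.78 ms.
End-to-end = 6.909 ms.

6.909 ms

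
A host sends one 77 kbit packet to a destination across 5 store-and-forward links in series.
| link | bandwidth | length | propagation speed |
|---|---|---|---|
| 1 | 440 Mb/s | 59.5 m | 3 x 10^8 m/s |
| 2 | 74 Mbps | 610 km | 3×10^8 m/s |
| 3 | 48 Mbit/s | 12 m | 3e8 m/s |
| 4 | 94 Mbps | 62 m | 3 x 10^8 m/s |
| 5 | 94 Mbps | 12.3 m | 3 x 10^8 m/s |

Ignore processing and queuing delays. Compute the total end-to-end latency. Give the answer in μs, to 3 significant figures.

6490 μs

L = 77000 bits.
Transmission delays (L/R per hop): 175, 1040.54, 1604.17, 819.149, 819.149 μs; sum = 4458.01 μs.
Propagation delays (d/s per hop): 0.198333, 2033.33, 0.04, 0.206667, 0.041 μs; sum = 2033.82 μs.
End-to-end = 6490 μs.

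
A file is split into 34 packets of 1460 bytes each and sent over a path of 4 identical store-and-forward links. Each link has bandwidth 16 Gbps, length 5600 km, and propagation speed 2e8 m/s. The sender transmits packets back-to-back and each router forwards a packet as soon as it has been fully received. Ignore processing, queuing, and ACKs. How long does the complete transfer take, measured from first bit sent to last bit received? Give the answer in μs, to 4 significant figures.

112000 μs

Per-hop transmission t_tx = L/R = 11680/16000000000 = 0.73 μs.
Per-hop propagation t_prop = 5600000/200000000 = 28000 μs.
Pipeline fill: first packet needs 4·t_tx to clear all hops; remaining 33 packets each add one t_tx.
Total = (4+34-1)·t_tx + 4·t_prop = 37·0.73 + 4·28000 = 112000 μs.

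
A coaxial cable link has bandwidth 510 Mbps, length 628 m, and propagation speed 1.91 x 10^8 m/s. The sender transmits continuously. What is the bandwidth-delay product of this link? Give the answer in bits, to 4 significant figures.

Propagation delay = 628 / 191000000 = 3.28796e-06 s.
BDP = R × t_prop = 510000000 × 3.28796e-06 = 1676.86 bits.

1677 bits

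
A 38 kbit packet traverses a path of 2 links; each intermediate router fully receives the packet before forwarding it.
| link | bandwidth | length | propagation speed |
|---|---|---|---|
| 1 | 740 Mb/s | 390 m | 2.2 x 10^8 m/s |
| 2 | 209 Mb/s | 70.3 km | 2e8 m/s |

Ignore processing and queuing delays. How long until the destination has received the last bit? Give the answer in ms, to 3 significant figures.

L = 38000 bits.
Transmission delays (L/R per hop): 0.0513514, 0.181818 ms; sum = 0.23317 ms.
Propagation delays (d/s per hop): 0.00177273, 0.3515 ms; sum = 0.353273 ms.
End-to-end = 0.586 ms.

0.586 ms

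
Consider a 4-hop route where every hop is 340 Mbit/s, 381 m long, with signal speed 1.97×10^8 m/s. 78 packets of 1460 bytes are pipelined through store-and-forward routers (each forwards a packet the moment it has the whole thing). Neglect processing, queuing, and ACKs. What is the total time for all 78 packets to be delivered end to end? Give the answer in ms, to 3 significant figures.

2.79 ms

Per-hop transmission t_tx = L/R = 11680/340000000 = 0.0343529 ms.
Per-hop propagation t_prop = 381/197000000 = 0.00193401 ms.
Pipeline fill: first packet needs 4·t_tx to clear all hops; remaining 77 packets each add one t_tx.
Total = (4+78-1)·t_tx + 4·t_prop = 81·0.0343529 + 4·0.00193401 = 2.79 ms.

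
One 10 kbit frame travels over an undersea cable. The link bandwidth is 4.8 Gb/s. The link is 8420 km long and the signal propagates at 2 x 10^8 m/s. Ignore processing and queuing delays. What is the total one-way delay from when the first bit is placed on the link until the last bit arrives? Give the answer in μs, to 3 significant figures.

42100 μs

L = 10000 bits.
Transmission delay = L/R = 10000 / 4800000000 = 2.08333 μs.
Propagation delay = d/s = 8420000 m / 200000000 m/s = 42100 μs.
Total = 42100 μs.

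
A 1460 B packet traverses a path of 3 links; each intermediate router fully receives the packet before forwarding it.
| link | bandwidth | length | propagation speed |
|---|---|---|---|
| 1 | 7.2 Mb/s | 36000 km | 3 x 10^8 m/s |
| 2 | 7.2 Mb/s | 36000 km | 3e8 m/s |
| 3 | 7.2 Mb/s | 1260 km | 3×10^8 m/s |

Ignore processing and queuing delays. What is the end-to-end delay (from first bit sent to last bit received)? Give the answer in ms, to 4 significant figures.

249.1 ms

L = 1460 × 8 = 11680 bits.
Transmission delay per hop = L/R = 11680/7200000 = 1.62222 ms; 3 hops → 4.86667 ms.
Propagation delays (d/s per hop): 120, 120, 4.2 ms; sum = 244.2 ms.
End-to-end = 249.1 ms.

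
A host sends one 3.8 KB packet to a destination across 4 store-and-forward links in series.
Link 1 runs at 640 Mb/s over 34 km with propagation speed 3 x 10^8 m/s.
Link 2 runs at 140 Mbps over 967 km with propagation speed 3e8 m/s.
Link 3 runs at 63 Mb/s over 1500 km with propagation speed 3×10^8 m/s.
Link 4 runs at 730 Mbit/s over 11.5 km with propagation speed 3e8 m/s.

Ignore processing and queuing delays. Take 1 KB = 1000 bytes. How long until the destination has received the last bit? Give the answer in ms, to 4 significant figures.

9.164 ms

L = 30400 bits.
Transmission delays (L/R per hop): 0.0475, 0.217143, 0.48254, 0.0416438 ms; sum = 0.788826 ms.
Propagation delays (d/s per hop): 0.113333, 3.22333, 5, 0.0383333 ms; sum = 8.375 ms.
End-to-end = 9.164 ms.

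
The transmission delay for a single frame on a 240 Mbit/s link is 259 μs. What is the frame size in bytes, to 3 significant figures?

L = R × t_tx = 240000000 b/s × 0.000259 s = 62160 bits.
In bytes: 62160 / 8 = 7770 bytes.

7770 bytes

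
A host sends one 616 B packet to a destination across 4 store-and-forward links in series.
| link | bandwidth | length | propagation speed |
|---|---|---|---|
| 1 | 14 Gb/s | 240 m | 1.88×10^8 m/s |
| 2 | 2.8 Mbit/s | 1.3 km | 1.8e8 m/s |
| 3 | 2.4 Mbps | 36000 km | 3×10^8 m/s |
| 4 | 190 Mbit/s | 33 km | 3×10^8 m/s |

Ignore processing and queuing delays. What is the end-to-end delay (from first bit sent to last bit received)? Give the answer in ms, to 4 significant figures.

L = 616 × 8 = 4928 bits.
Transmission delays (L/R per hop): 0.000352, 1.76, 2.05333, 0.0259368 ms; sum = 3.83962 ms.
Propagation delays (d/s per hop): 0.0012766, 0.00722222, 120, 0.11 ms; sum = 120.118 ms.
End-to-end = 124.0 ms.

124.0 ms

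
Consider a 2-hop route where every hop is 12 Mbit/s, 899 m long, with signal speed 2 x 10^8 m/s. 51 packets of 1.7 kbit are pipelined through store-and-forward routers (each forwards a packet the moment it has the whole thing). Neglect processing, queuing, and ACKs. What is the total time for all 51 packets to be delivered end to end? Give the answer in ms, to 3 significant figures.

7.38 ms

Per-hop transmission t_tx = L/R = 1700/12000000 = 0.141667 ms.
Per-hop propagation t_prop = 899/200000000 = 0.004495 ms.
Pipeline fill: first packet needs 2·t_tx to clear all hops; remaining 50 packets each add one t_tx.
Total = (2+51-1)·t_tx + 2·t_prop = 52·0.141667 + 2·0.004495 = 7.38 ms.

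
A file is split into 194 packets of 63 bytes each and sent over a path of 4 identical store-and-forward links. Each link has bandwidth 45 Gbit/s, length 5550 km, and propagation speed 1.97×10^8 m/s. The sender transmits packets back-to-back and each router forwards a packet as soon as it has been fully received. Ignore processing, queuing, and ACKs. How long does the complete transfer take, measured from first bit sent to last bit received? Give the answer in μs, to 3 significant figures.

Per-hop transmission t_tx = L/R = 504/45000000000 = 0.0112 μs.
Per-hop propagation t_prop = 5550000/197000000 = 28172.6 μs.
Pipeline fill: first packet needs 4·t_tx to clear all hops; remaining 193 packets each add one t_tx.
Total = (4+194-1)·t_tx + 4·t_prop = 197·0.0112 + 4·28172.6 = 113000 μs.

113000 μs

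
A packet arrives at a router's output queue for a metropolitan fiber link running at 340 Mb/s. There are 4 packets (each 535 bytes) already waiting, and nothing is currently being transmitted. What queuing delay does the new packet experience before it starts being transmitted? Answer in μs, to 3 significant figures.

50.4 μs

Each queued packet: L/R = 4280/340000000 = 12.5882 μs.
4 queued → 50.3529 μs.
Queuing delay = 50.4 μs.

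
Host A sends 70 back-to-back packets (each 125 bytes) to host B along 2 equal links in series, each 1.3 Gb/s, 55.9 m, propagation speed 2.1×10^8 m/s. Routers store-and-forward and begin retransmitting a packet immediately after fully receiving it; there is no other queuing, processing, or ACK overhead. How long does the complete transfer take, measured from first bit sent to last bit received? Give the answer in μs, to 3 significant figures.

Per-hop transmission t_tx = L/R = 1000/1300000000 = 0.769231 μs.
Per-hop propagation t_prop = 55.9/210000000 = 0.26619 μs.
Pipeline fill: first packet needs 2·t_tx to clear all hops; remaining 69 packets each add one t_tx.
Total = (2+70-1)·t_tx + 2·t_prop = 71·0.769231 + 2·0.26619 = 55.1 μs.

55.1 μs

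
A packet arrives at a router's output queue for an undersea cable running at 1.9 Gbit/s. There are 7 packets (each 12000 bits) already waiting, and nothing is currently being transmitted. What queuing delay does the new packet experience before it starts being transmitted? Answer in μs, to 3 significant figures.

Each queued packet: L/R = 12000/1900000000 = 6.31579 μs.
7 queued → 44.2105 μs.
Queuing delay = 44.2 μs.

44.2 μs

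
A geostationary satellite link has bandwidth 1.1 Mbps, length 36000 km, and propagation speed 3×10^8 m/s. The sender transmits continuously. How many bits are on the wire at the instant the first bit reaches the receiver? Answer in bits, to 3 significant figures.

132000 bits

Propagation delay = 36000000 / 300000000 = 0.12 s.
BDP = R × t_prop = 1100000 × 0.12 = 132000 bits.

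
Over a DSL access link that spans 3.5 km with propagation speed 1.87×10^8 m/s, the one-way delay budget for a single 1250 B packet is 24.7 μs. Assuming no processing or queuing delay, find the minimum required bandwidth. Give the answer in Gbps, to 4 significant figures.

L = 10000 bits.
Propagation delay = 3500 / 187000000 = 18.7166 μs.
Transmission budget = 24.7 − 18.7166 = 5.98342 μs.
R ≥ L / t_tx = 10000 bits / 5.98342e-06 s = 1.671 Gbps.

1.671 Gbps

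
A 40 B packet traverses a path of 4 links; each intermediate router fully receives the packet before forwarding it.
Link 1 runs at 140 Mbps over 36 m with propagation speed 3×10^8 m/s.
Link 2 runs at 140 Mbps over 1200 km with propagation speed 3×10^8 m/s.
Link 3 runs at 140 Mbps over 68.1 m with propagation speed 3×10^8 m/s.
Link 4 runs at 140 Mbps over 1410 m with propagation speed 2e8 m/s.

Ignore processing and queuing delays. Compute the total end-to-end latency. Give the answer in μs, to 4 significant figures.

L = 40 × 8 = 320 bits.
Transmission delay per hop = L/R = 320/140000000 = 2.28571 μs; 4 hops → 9.14286 μs.
Propagation delays (d/s per hop): 0.12, 4000, 0.227, 7.05 μs; sum = 4007.4 μs.
End-to-end = 4017 μs.

4017 μs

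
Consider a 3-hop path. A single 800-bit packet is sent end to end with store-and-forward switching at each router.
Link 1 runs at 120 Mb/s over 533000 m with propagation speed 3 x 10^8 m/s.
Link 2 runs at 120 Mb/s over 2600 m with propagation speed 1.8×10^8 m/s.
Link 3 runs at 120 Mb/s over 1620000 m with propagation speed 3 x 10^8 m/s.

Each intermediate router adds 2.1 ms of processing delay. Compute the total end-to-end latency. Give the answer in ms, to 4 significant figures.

Transmission delay per hop = L/R = 800/120000000 = 0.00666667 ms; 3 hops → 0.02 ms.
Propagation delays (d/s per hop): 1.77667, 0.0144444, 5.4 ms; sum = 7.19111 ms.
Processing at 2 router(s): 2 × 2.1 ms = 4.2 ms.
End-to-end = 11.41 ms.

11.41 ms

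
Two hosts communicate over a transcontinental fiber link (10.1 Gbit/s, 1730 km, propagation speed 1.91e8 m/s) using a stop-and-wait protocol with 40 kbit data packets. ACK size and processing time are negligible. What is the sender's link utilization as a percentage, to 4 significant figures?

t_tx = L/R = 40000/10100000000 = 3.9604e-06 s.
t_prop = 1730000/191000000 = 0.00905759 s; RTT = 0.0181152 s.
Cycle = t_tx + RTT = 0.0181191 s.
Utilization = t_tx / cycle = 3.9604e-06/0.0181191 = 0.02186 %.

0.02186 %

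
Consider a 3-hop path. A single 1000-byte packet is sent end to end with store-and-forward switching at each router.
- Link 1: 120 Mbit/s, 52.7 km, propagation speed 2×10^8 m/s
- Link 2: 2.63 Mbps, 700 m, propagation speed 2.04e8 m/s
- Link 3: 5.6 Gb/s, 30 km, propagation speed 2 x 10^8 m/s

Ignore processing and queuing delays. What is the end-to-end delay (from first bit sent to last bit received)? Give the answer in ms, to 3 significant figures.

3.53 ms

L = 1000 × 8 = 8000 bits.
Transmission delays (L/R per hop): 0.0666667, 3.04183, 0.00142857 ms; sum = 3.10992 ms.
Propagation delays (d/s per hop): 0.2635, 0.00343137, 0.15 ms; sum = 0.416931 ms.
End-to-end = 3.53 ms.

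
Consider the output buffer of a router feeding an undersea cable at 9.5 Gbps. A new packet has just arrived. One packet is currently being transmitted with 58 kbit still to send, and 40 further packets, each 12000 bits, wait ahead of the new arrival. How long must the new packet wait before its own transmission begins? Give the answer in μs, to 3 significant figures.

56.6 μs

Each queued packet: L/R = 12000/9500000000 = 1.26316 μs.
40 queued → 50.5263 μs.
Plus remaining 58000 bits of current packet: 6.10526 μs.
Queuing delay = 56.6 μs.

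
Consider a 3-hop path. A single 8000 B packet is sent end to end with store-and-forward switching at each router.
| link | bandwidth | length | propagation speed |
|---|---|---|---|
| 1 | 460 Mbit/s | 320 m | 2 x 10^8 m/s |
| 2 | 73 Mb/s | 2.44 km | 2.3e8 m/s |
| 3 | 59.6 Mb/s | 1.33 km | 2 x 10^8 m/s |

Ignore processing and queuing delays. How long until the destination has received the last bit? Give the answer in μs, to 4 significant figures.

L = 8000 × 8 = 64000 bits.
Transmission delays (L/R per hop): 139.13, 876.712, 1073.83 μs; sum = 2089.67 μs.
Propagation delays (d/s per hop): 1.6, 10.6087, 6.65 μs; sum = 18.8587 μs.
End-to-end = 2109 μs.

2109 μs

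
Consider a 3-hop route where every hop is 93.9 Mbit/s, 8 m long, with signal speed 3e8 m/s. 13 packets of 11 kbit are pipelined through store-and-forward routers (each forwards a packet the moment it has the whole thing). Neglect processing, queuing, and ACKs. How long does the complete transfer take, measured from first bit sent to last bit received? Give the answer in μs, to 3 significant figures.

1760 μs

Per-hop transmission t_tx = L/R = 11000/93900000 = 117.146 μs.
Per-hop propagation t_prop = 8/300000000 = 0.0266667 μs.
Pipeline fill: first packet needs 3·t_tx to clear all hops; remaining 12 packets each add one t_tx.
Total = (3+13-1)·t_tx + 3·t_prop = 15·117.146 + 3·0.0266667 = 1760 μs.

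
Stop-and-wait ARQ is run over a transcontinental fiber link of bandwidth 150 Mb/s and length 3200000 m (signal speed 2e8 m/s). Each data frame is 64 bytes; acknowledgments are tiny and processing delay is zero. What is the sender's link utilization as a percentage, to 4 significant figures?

0.01067 %

t_tx = L/R = 512/150000000 = 3.41333e-06 s.
t_prop = 3200000/200000000 = 0.016 s; RTT = 0.032 s.
Cycle = t_tx + RTT = 0.0320034 s.
Utilization = t_tx / cycle = 3.41333e-06/0.0320034 = 0.01067 %.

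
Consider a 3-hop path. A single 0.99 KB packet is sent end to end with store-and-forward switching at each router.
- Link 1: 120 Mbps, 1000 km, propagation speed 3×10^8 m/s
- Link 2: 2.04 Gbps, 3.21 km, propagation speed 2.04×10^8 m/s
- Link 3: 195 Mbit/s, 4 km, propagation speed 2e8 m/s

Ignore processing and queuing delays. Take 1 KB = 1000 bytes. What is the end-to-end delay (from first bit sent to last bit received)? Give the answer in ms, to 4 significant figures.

3.480 ms

L = 7920 bits.
Transmission delays (L/R per hop): 0.066, 0.00388235, 0.0406154 ms; sum = 0.110498 ms.
Propagation delays (d/s per hop): 3.33333, 0.0157353, 0.02 ms; sum = 3.36907 ms.
End-to-end = 3.480 ms.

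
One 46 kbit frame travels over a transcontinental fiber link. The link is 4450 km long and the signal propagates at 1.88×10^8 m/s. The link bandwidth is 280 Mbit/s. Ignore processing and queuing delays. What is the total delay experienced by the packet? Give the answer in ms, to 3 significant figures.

L = 46000 bits.
Transmission delay = L/R = 46000 / 280000000 = 0.164286 ms.
Propagation delay = d/s = 4450000 m / 188000000 m/s = 23.6702 ms.
Total = 23.8 ms.

23.8 ms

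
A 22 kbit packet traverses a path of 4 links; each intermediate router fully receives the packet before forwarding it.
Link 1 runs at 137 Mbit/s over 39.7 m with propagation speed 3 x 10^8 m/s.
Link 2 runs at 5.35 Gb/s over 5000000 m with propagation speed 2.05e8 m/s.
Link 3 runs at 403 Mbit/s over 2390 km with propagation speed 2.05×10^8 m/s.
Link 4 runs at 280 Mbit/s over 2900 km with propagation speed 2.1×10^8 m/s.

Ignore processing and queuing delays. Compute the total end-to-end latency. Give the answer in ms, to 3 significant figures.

50.2 ms

L = 22000 bits.
Transmission delays (L/R per hop): 0.160584, 0.00411215, 0.0545906, 0.0785714 ms; sum = 0.297858 ms.
Propagation delays (d/s per hop): 0.000132333, 24.3902, 11.6585, 13.8095 ms; sum = 49.8584 ms.
End-to-end = 50.2 ms.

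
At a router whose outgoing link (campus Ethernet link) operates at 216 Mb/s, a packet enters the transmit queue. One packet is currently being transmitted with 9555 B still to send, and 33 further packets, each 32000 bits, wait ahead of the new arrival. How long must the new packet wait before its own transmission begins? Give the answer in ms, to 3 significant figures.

Each queued packet: L/R = 32000/216000000 = 0.148148 ms.
33 queued → 4.88889 ms.
Plus remaining 76440 bits of current packet: 0.353889 ms.
Queuing delay = 5.24 ms.

5.24 ms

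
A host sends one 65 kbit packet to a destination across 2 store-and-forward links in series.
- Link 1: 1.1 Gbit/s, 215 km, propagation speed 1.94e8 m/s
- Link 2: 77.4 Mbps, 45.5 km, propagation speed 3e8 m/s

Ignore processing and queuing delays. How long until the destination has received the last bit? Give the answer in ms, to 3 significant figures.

2.16 ms

L = 65000 bits.
Transmission delays (L/R per hop): 0.0590909, 0.839793 ms; sum = 0.898884 ms.
Propagation delays (d/s per hop): 1.10825, 0.151667 ms; sum = 1.25991 ms.
End-to-end = 2.16 ms.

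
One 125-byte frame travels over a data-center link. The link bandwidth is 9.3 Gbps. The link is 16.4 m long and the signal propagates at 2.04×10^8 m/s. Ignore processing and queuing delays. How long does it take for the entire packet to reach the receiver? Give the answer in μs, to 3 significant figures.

L = 125 × 8 = 1000 bits.
Transmission delay = L/R = 1000 / 9300000000 = 0.107527 μs.
Propagation delay = d/s = 16.4 m / 204000000 m/s = 0.0803922 μs.
Total = 0.188 μs.

0.188 μs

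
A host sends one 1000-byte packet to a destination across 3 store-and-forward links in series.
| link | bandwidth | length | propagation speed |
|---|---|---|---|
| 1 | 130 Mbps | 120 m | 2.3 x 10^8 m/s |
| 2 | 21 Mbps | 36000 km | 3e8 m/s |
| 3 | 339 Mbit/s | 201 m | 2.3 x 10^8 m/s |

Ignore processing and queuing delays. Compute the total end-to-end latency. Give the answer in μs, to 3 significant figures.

L = 1000 × 8 = 8000 bits.
Transmission delays (L/R per hop): 61.5385, 380.952, 23.5988 μs; sum = 466.09 μs.
Propagation delays (d/s per hop): 0.521739, 120000, 0.873913 μs; sum = 120001 μs.
End-to-end = 120000 μs.

120000 μs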